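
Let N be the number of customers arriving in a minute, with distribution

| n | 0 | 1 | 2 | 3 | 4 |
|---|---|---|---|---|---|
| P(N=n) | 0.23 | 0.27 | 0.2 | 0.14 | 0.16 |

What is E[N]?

1.73

E[N] = Σ n·P(N=n)
 = 0·0.23 + 1·0.27 + 2·0.2 + 3·0.14 + 4·0.16
 = 0 + 0.27 + 0.4 + 0.42 + 0.64
 = 1.73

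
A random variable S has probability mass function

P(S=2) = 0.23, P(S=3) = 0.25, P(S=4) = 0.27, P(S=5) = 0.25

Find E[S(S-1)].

E[S(S-1)] = Σ s(s-1)·P(S=s)
 = 2·0.23 + 6·0.25 + 12·0.27 + 20·0.25
 = 0.46 + 1.5 + 3.24 + 5
 = 10.2

10.2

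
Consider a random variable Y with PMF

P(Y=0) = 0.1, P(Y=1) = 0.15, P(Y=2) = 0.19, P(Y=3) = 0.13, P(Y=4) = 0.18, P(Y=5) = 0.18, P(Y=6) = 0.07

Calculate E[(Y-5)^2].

E[(Y-5)^2] = Σ (y-5)^2·P(Y=y)
 = 25·0.1 + 16·0.15 + 9·0.19 + 4·0.13 + 1·0.18 + 0·0.18 + 1·0.07
 = 2.5 + 2.4 + 1.71 + 0.52 + 0.18 + 0 + 0.07
 = 7.38

7.38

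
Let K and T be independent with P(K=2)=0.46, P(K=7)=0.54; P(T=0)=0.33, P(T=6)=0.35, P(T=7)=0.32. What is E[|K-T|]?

3.12

E[|K-T|] = Σ_k Σ_t |k-t| · P(K=k)P(T=t)
 = 2·0.1518 + 4·0.161 + 5·0.1472 + 7·0.1782 + 1·0.189 + 0·0.1728
 = 0.3036 + 0.644 + 0.736 + 1.2474 + 0.189 + 0
 = 3.12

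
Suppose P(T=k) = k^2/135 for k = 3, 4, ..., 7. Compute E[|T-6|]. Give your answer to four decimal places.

E[|T-6|] = Σ |t-6|·P(T=t)
 = 3·1/15 + 2·16/135 + 1·5/27 + 0·4/15 + 1·49/135
 = 1/5 + 32/135 + 5/27 + 0 + 49/135
 = 133/135

0.9852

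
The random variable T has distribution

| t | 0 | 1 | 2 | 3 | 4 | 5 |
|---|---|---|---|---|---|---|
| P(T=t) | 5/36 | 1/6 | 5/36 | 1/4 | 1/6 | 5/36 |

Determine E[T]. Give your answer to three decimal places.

E[T] = Σ t·P(T=t)
 = 0·5/36 + 1·1/6 + 2·5/36 + 3·1/4 + 4·1/6 + 5·5/36
 = 0 + 1/6 + 5/18 + 3/4 + 2/3 + 25/36
 = 23/9

2.556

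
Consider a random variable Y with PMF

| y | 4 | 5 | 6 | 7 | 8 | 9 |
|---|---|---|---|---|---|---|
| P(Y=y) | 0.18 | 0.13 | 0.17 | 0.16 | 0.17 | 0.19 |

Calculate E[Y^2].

E[Y^2] = Σ y^2·P(Y=y)
 = 16·0.18 + 25·0.13 + 36·0.17 + 49·0.16 + 64·0.17 + 81·0.19
 = 2.88 + 3.25 + 6.12 + 7.84 + 10.88 + 15.39
 = 46.36

46.36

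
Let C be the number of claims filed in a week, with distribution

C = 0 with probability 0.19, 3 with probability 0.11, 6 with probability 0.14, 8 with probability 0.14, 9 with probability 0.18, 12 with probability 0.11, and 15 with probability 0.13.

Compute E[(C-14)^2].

69.62

E[(C-14)^2] = Σ (c-14)^2·P(C=c)
 = 196·0.19 + 121·0.11 + 64·0.14 + 36·0.14 + 25·0.18 + 4·0.11 + 1·0.13
 = 37.24 + 13.31 + 8.96 + 5.04 + 4.5 + 0.44 + 0.13
 = 69.62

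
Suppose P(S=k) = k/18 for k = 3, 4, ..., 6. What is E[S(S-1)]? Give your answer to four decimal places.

19.2222

E[S(S-1)] = Σ s(s-1)·P(S=s)
 = 6·1/6 + 12·2/9 + 20·5/18 + 30·1/3
 = 1 + 8/3 + 50/9 + 10
 = 173/9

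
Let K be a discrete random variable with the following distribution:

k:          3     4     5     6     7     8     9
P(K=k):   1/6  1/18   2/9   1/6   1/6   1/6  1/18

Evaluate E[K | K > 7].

P(K > 7) = 1/6 + 1/18 = 2/9.
E[K | K > 7] = [8·1/6 + 9·1/18] / (2/9)
 = 11/6 / (2/9)
 = 33/4

8.25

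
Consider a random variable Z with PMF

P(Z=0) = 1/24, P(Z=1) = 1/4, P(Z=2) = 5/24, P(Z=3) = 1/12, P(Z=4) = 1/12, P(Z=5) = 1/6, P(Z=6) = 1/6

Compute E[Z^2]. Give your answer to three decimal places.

13.333

E[Z^2] = Σ z^2·P(Z=z)
 = 0·1/24 + 1·1/4 + 4·5/24 + 9·1/12 + 16·1/12 + 25·1/6 + 36·1/6
 = 0 + 1/4 + 5/6 + 3/4 + 4/3 + 25/6 + 6
 = 40/3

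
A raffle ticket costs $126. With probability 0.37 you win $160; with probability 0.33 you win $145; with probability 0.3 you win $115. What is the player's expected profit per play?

15.55

E[payout] = 160·0.37 + 145·0.33 + 115·0.3
 = 59.2 + 47.85 + 34.5
 = 141.55
Net = 141.55 - 126 = 15.55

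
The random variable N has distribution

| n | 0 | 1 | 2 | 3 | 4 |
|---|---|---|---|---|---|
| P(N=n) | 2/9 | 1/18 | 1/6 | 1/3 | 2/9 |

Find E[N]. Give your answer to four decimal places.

2.2778

E[N] = Σ n·P(N=n)
 = 0·2/9 + 1·1/18 + 2·1/6 + 3·1/3 + 4·2/9
 = 0 + 1/18 + 1/3 + 1 + 8/9
 = 41/18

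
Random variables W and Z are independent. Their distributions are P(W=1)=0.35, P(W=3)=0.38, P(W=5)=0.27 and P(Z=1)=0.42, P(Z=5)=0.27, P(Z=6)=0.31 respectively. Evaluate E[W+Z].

6.47

E[W+Z] = Σ_w Σ_z (w+z) · P(W=w)P(Z=z)
 = 2·0.147 + 6·0.0945 + 7·0.1085 + 4·0.1596 + 8·0.1026 + 9·0.1178 + 6·0.1134 + 10·0.0729 + 11·0.0837
 = 0.294 + 0.567 + 0.7595 + 0.6384 + 0.8208 + 1.0602 + 0.6804 + 0.729 + 0.9207
 = 6.47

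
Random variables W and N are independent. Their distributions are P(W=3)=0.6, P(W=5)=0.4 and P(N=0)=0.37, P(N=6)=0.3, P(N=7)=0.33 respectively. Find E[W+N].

7.91

E[W+N] = Σ_w Σ_n (w+n) · P(W=w)P(N=n)
 = 3·0.222 + 9·0.18 + 10·0.198 + 5·0.148 + 11·0.12 + 12·0.132
 = 0.666 + 1.62 + 1.98 + 0.74 + 1.32 + 1.584
 = 7.91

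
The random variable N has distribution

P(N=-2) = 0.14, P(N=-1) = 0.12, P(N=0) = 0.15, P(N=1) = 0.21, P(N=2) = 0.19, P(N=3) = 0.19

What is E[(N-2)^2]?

E[(N-2)^2] = Σ (n-2)^2·P(N=n)
 = 16·0.14 + 9·0.12 + 4·0.15 + 1·0.21 + 0·0.19 + 1·0.19
 = 2.24 + 1.08 + 0.6 + 0.21 + 0 + 0.19
 = 4.32

4.32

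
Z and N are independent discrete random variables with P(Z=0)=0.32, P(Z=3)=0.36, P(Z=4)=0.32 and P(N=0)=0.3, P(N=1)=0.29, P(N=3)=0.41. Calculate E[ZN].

E[ZN] = Σ_z Σ_n zn · P(Z=z)P(N=n)
 = 0·0.096 + 0·0.0928 + 0·0.1312 + 0·0.108 + 3·0.1044 + 9·0.1476 + 0·0.096 + 4·0.0928 + 12·0.1312
 = 0 + 0 + 0 + 0 + 0.3132 + 1.3284 + 0 + 0.3712 + 1.5744
 = 3.5872

3.5872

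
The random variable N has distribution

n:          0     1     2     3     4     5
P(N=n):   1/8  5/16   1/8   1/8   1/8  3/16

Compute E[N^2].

8.625

E[N^2] = Σ n^2·P(N=n)
 = 0·1/8 + 1·5/16 + 4·1/8 + 9·1/8 + 16·1/8 + 25·3/16
 = 0 + 5/16 + 1/2 + 9/8 + 2 + 75/16
 = 69/8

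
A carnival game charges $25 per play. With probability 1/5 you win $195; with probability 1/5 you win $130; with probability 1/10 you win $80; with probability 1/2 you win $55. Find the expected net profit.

75.5

E[payout] = 195·1/5 + 130·1/5 + 80·1/10 + 55·1/2
 = 39 + 26 + 8 + 55/2
 = 201/2
Net = 201/2 - 25 = 151/2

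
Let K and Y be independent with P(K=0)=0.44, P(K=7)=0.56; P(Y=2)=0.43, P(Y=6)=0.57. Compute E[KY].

E[KY] = Σ_k Σ_y ky · P(K=k)P(Y=y)
 = 0·0.1892 + 0·0.2508 + 14·0.2408 + 42·0.3192
 = 0 + 0 + 3.3712 + 13.4064
 = 16.7776

16.7776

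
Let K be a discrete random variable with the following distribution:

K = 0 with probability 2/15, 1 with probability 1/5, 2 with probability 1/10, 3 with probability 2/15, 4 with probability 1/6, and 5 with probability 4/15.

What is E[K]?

E[K] = Σ k·P(K=k)
 = 0·2/15 + 1·1/5 + 2·1/10 + 3·2/15 + 4·1/6 + 5·4/15
 = 0 + 1/5 + 1/5 + 2/5 + 2/3 + 4/3
 = 14/5

2.8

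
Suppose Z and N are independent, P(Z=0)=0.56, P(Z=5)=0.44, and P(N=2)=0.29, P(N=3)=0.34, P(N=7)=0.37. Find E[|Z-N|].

E[|Z-N|] = Σ_z Σ_n |z-n| · P(Z=z)P(N=n)
 = 2·0.1624 + 3·0.1904 + 7·0.2072 + 3·0.1276 + 2·0.1496 + 2·0.1628
 = 0.3248 + 0.5712 + 1.4504 + 0.3828 + 0.2992 + 0.3256
 = 3.354

3.354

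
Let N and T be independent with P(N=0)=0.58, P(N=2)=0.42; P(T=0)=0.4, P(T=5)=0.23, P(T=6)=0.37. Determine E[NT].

E[NT] = Σ_n Σ_t nt · P(N=n)P(T=t)
 = 0·0.232 + 0·0.1334 + 0·0.2146 + 0·0.168 + 10·0.0966 + 12·0.1554
 = 0 + 0 + 0 + 0 + 0.966 + 1.8648
 = 2.8308

2.8308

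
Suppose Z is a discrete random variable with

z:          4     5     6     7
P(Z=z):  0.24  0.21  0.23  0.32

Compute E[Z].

E[Z] = Σ z·P(Z=z)
 = 4·0.24 + 5·0.21 + 6·0.23 + 7·0.32
 = 0.96 + 1.05 + 1.38 + 2.24
 = 5.63

5.63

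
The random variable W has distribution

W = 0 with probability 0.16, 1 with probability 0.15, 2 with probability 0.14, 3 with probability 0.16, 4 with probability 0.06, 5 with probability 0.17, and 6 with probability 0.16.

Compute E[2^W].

E[2^W] = Σ 2^w·P(W=w)
 = 1·0.16 + 2·0.15 + 4·0.14 + 8·0.16 + 16·0.06 + 32·0.17 + 64·0.16
 = 0.16 + 0.3 + 0.56 + 1.28 + 0.96 + 5.44 + 10.24
 = 18.94

18.94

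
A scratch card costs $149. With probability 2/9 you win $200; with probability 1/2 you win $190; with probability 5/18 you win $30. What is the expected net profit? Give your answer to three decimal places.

-1.222

E[payout] = 200·2/9 + 190·1/2 + 30·5/18
 = 400/9 + 95 + 25/3
 = 1330/9
Net = 1330/9 - 149 = -11/9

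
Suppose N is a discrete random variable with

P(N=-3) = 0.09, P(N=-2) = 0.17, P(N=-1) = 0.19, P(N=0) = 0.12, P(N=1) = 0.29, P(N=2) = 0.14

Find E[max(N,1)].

E[max(N,1)] = Σ max(n,1)·P(N=n)
 = 1·0.09 + 1·0.17 + 1·0.19 + 1·0.12 + 1·0.29 + 2·0.14
 = 0.09 + 0.17 + 0.19 + 0.12 + 0.29 + 0.28
 = 1.14

1.14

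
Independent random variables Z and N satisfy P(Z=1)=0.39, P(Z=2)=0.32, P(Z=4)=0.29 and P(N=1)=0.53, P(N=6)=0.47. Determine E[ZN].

7.3365

E[ZN] = Σ_z Σ_n zn · P(Z=z)P(N=n)
 = 1·0.2067 + 6·0.1833 + 2·0.1696 + 12·0.1504 + 4·0.1537 + 24·0.1363
 = 0.2067 + 1.0998 + 0.3392 + 1.8048 + 0.6148 + 3.2712
 = 7.3365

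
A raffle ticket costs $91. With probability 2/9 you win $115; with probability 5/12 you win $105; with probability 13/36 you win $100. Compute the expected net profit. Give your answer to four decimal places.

14.4167

E[payout] = 115·2/9 + 105·5/12 + 100·13/36
 = 230/9 + 175/4 + 325/9
 = 1265/12
Net = 1265/12 - 91 = 173/12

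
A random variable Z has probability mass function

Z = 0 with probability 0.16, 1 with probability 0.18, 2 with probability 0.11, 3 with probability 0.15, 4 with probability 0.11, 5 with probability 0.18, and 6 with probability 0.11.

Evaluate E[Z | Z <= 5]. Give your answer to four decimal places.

P(Z <= 5) = 0.16 + 0.18 + 0.11 + 0.15 + 0.11 + 0.18 = 0.89.
E[Z | Z <= 5] = [0·0.16 + 1·0.18 + 2·0.11 + 3·0.15 + 4·0.11 + 5·0.18] / 0.89
 = 2.19 / 0.89
 = 219/89

2.4607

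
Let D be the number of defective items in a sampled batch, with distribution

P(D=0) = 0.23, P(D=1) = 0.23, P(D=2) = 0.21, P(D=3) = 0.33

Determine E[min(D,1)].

0.77

E[min(D,1)] = Σ min(d,1)·P(D=d)
 = 0·0.23 + 1·0.23 + 1·0.21 + 1·0.33
 = 0 + 0.23 + 0.21 + 0.33
 = 0.77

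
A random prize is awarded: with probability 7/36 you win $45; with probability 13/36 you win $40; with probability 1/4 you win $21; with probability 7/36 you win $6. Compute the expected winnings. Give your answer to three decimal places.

29.611

E[payout] = 45·7/36 + 40·13/36 + 21·1/4 + 6·7/36
 = 35/4 + 130/9 + 21/4 + 7/6
 = 533/18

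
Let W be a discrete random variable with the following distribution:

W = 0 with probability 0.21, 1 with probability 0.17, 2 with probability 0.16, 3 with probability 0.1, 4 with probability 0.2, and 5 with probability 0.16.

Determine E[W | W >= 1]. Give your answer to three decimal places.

P(W >= 1) = 0.17 + 0.16 + 0.1 + 0.2 + 0.16 = 0.79.
E[W | W >= 1] = [1·0.17 + 2·0.16 + 3·0.1 + 4·0.2 + 5·0.16] / 0.79
 = 2.39 / 0.79
 = 239/79

3.025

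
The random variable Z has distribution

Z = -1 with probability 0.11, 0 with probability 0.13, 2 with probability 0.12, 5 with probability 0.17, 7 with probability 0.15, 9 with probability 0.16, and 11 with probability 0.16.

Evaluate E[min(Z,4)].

2.69

E[min(Z,4)] = Σ min(z,4)·P(Z=z)
 = (-1)·0.11 + 0·0.13 + 2·0.12 + 4·0.17 + 4·0.15 + 4·0.16 + 4·0.16
 = (-0.11) + 0 + 0.24 + 0.68 + 0.6 + 0.64 + 0.64
 = 2.69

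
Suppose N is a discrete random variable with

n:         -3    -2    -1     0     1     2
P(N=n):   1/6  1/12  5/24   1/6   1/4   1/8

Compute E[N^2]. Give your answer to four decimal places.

E[N^2] = Σ n^2·P(N=n)
 = 9·1/6 + 4·1/12 + 1·5/24 + 0·1/6 + 1·1/4 + 4·1/8
 = 3/2 + 1/3 + 5/24 + 0 + 1/4 + 1/2
 = 67/24

2.7917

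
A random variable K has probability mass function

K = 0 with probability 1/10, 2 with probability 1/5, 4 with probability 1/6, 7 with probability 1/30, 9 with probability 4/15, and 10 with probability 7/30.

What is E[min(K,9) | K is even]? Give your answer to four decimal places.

4.5238

P(K is even) = 1/10 + 1/5 + 1/6 + 7/30 = 7/10.
E[min(K,9) | K is even] = [0·1/10 + 2·1/5 + 4·1/6 + 9·7/30] / (7/10)
 = 19/6 / (7/10)
 = 95/21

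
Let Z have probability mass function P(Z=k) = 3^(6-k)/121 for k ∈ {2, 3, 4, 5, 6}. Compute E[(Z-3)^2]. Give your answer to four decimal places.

0.9174

E[(Z-3)^2] = Σ (z-3)^2·P(Z=z)
 = 1·81/121 + 0·27/121 + 1·9/121 + 4·3/121 + 9·1/121
 = 81/121 + 0 + 9/121 + 12/121 + 9/121
 = 111/121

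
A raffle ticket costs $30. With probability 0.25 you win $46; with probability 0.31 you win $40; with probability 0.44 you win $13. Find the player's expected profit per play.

E[payout] = 46·0.25 + 40·0.31 + 13·0.44
 = 11.5 + 12.4 + 5.72
 = 29.62
Net = 29.62 - 30 = -0.38

-0.38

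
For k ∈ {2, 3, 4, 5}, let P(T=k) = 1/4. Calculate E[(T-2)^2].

E[(T-2)^2] = Σ (t-2)^2·P(T=t)
 = 0·1/4 + 1·1/4 + 4·1/4 + 9·1/4
 = 0 + 1/4 + 1 + 9/4
 = 7/2

3.5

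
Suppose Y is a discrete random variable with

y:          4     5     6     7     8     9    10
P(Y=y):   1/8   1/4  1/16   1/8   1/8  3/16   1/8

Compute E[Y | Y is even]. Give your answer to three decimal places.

7.143

P(Y is even) = 1/8 + 1/16 + 1/8 + 1/8 = 7/16.
E[Y | Y is even] = [4·1/8 + 6·1/16 + 8·1/8 + 10·1/8] / (7/16)
 = 25/8 / (7/16)
 = 50/7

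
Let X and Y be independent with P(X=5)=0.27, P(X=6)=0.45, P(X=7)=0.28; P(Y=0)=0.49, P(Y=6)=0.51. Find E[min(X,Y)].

E[min(X,Y)] = Σ_x Σ_y min(x,y) · P(X=x)P(Y=y)
 = 0·0.1323 + 5·0.1377 + 0·0.2205 + 6·0.2295 + 0·0.1372 + 6·0.1428
 = 0 + 0.6885 + 0 + 1.377 + 0 + 0.8568
 = 2.9223

2.9223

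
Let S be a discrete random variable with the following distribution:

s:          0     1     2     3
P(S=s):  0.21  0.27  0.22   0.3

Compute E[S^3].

E[S^3] = Σ s^3·P(S=s)
 = 0·0.21 + 1·0.27 + 8·0.22 + 27·0.3
 = 0 + 0.27 + 1.76 + 8.1
 = 10.13

10.13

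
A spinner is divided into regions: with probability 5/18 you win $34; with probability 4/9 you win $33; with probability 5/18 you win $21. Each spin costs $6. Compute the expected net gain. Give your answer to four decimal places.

23.9444

E[payout] = 34·5/18 + 33·4/9 + 21·5/18
 = 85/9 + 44/3 + 35/6
 = 539/18
Net = 539/18 - 6 = 431/18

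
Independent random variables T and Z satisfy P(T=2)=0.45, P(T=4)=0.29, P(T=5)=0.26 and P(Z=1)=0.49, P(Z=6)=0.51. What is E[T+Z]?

6.91

E[T+Z] = Σ_t Σ_z (t+z) · P(T=t)P(Z=z)
 = 3·0.2205 + 8·0.2295 + 5·0.1421 + 10·0.1479 + 6·0.1274 + 11·0.1326
 = 0.6615 + 1.836 + 0.7105 + 1.479 + 0.7644 + 1.4586
 = 6.91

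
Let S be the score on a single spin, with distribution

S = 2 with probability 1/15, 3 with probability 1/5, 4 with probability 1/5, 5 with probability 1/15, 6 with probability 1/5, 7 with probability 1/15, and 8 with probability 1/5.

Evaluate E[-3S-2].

E[-3S-2] = Σ (-3s-2)·P(S=s)
 = (-8)·1/15 + (-11)·1/5 + (-14)·1/5 + (-17)·1/15 + (-20)·1/5 + (-23)·1/15 + (-26)·1/5
 = (-8/15) + (-11/5) + (-14/5) + (-17/15) + (-4) + (-23/15) + (-26/5)
 = -87/5

-17.4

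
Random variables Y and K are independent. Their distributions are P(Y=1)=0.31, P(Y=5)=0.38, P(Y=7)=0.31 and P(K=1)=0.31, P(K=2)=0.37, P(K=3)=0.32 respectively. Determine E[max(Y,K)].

E[max(Y,K)] = Σ_y Σ_k max(y,k) · P(Y=y)P(K=k)
 = 1·0.0961 + 2·0.1147 + 3·0.0992 + 5·0.1178 + 5·0.1406 + 5·0.1216 + 7·0.0961 + 7·0.1147 + 7·0.0992
 = 0.0961 + 0.2294 + 0.2976 + 0.589 + 0.703 + 0.608 + 0.6727 + 0.8029 + 0.6944
 = 4.6931

4.6931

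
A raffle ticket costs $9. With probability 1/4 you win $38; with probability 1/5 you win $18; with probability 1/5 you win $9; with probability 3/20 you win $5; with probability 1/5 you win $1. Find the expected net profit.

6.85

E[payout] = 38·1/4 + 18·1/5 + 9·1/5 + 5·3/20 + 1·1/5
 = 19/2 + 18/5 + 9/5 + 3/4 + 1/5
 = 317/20
Net = 317/20 - 9 = 137/20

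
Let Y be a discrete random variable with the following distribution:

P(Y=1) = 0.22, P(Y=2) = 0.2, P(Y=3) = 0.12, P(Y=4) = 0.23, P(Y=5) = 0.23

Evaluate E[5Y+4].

E[5Y+4] = Σ (5y+4)·P(Y=y)
 = 9·0.22 + 14·0.2 + 19·0.12 + 24·0.23 + 29·0.23
 = 1.98 + 2.8 + 2.28 + 5.52 + 6.67
 = 19.25

19.25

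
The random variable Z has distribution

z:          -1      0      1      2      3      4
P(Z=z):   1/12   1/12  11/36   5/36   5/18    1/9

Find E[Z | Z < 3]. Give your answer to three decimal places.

0.818

P(Z < 3) = 1/12 + 1/12 + 11/36 + 5/36 = 11/18.
E[Z | Z < 3] = [(-1)·1/12 + 0·1/12 + 1·11/36 + 2·5/36] / (11/18)
 = 1/2 / (11/18)
 = 9/11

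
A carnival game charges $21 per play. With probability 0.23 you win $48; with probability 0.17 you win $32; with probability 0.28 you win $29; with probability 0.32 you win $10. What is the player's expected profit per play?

E[payout] = 48·0.23 + 32·0.17 + 29·0.28 + 10·0.32
 = 11.04 + 5.44 + 8.12 + 3.2
 = 27.8
Net = 27.8 - 21 = 6.8

6.8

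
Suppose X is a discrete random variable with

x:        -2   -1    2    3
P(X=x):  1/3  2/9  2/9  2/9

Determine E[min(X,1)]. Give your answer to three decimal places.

-0.444

E[min(X,1)] = Σ min(x,1)·P(X=x)
 = (-2)·1/3 + (-1)·2/9 + 1·2/9 + 1·2/9
 = (-2/3) + (-2/9) + 2/9 + 2/9
 = -4/9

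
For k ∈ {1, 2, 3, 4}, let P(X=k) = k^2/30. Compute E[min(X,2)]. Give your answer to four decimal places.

E[min(X,2)] = Σ min(x,2)·P(X=x)
 = 1·1/30 + 2·2/15 + 2·3/10 + 2·8/15
 = 1/30 + 4/15 + 3/5 + 16/15
 = 59/30

1.9667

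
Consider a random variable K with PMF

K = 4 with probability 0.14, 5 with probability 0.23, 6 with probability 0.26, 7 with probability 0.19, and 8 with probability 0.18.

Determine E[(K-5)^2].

2.78

E[(K-5)^2] = Σ (k-5)^2·P(K=k)
 = 1·0.14 + 0·0.23 + 1·0.26 + 4·0.19 + 9·0.18
 = 0.14 + 0 + 0.26 + 0.76 + 1.62
 = 2.78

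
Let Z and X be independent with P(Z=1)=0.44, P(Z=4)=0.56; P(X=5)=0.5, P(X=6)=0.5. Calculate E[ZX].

14.74

E[ZX] = Σ_z Σ_x zx · P(Z=z)P(X=x)
 = 5·0.22 + 6·0.22 + 20·0.28 + 24·0.28
 = 1.1 + 1.32 + 5.6 + 6.72
 = 14.74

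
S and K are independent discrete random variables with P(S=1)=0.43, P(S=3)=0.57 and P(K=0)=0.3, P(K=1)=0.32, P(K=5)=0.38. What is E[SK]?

4.7508

E[SK] = Σ_s Σ_k sk · P(S=s)P(K=k)
 = 0·0.129 + 1·0.1376 + 5·0.1634 + 0·0.171 + 3·0.1824 + 15·0.2166
 = 0 + 0.1376 + 0.817 + 0 + 0.5472 + 3.249
 = 4.7508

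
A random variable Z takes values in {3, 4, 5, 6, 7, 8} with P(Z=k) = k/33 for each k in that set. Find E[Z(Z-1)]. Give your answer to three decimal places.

32.970

E[Z(Z-1)] = Σ z(z-1)·P(Z=z)
 = 6·1/11 + 12·4/33 + 20·5/33 + 30·2/11 + 42·7/33 + 56·8/33
 = 6/11 + 16/11 + 100/33 + 60/11 + 98/11 + 448/33
 = 1088/33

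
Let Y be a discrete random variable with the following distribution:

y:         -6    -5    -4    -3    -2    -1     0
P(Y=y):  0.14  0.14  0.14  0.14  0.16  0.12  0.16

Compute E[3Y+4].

E[3Y+4] = Σ (3y+4)·P(Y=y)
 = (-14)·0.14 + (-11)·0.14 + (-8)·0.14 + (-5)·0.14 + (-2)·0.16 + 1·0.12 + 4·0.16
 = (-1.96) + (-1.54) + (-1.12) + (-0.7) + (-0.32) + 0.12 + 0.64
 = -4.88

-4.88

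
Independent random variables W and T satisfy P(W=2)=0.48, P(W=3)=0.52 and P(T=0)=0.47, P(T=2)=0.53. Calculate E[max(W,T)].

2.52

E[max(W,T)] = Σ_w Σ_t max(w,t) · P(W=w)P(T=t)
 = 2·0.2256 + 2·0.2544 + 3·0.2444 + 3·0.2756
 = 0.4512 + 0.5088 + 0.7332 + 0.8268
 = 2.52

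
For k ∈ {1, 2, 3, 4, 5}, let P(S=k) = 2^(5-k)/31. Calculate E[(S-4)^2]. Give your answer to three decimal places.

E[(S-4)^2] = Σ (s-4)^2·P(S=s)
 = 9·16/31 + 4·8/31 + 1·4/31 + 0·2/31 + 1·1/31
 = 144/31 + 32/31 + 4/31 + 0 + 1/31
 = 181/31

5.839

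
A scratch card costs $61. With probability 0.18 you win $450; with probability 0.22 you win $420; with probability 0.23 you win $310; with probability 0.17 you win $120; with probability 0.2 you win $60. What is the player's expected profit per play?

E[payout] = 450·0.18 + 420·0.22 + 310·0.23 + 120·0.17 + 60·0.2
 = 81 + 92.4 + 71.3 + 20.4 + 12
 = 277.1
Net = 277.1 - 61 = 216.1

216.1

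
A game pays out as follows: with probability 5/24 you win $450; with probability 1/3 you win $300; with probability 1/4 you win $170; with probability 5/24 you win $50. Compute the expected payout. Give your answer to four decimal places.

246.6667

E[payout] = 450·5/24 + 300·1/3 + 170·1/4 + 50·5/24
 = 375/4 + 100 + 85/2 + 125/12
 = 740/3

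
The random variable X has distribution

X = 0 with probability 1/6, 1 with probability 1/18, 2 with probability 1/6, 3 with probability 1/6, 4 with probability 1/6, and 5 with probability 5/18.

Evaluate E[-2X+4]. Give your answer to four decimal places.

E[-2X+4] = Σ (-2x+4)·P(X=x)
 = 4·1/6 + 2·1/18 + 0·1/6 + (-2)·1/6 + (-4)·1/6 + (-6)·5/18
 = 2/3 + 1/9 + 0 + (-1/3) + (-2/3) + (-5/3)
 = -17/9

-1.8889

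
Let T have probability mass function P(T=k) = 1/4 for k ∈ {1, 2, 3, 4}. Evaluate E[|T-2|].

E[|T-2|] = Σ |t-2|·P(T=t)
 = 1·1/4 + 0·1/4 + 1·1/4 + 2·1/4
 = 1/4 + 0 + 1/4 + 1/2
 = 1

1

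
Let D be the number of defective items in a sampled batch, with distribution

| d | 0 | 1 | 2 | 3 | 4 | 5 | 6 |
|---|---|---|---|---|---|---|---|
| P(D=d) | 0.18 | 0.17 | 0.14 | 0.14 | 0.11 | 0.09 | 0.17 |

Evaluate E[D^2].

E[D^2] = Σ d^2·P(D=d)
 = 0·0.18 + 1·0.17 + 4·0.14 + 9·0.14 + 16·0.11 + 25·0.09 + 36·0.17
 = 0 + 0.17 + 0.56 + 1.26 + 1.76 + 2.25 + 6.12
 = 12.12

12.12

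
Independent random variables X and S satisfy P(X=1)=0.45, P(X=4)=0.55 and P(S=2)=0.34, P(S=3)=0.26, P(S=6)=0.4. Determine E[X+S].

E[X+S] = Σ_x Σ_s (x+s) · P(X=x)P(S=s)
 = 3·0.153 + 4·0.117 + 7·0.18 + 6·0.187 + 7·0.143 + 10·0.22
 = 0.459 + 0.468 + 1.26 + 1.122 + 1.001 + 2.2
 = 6.51

6.51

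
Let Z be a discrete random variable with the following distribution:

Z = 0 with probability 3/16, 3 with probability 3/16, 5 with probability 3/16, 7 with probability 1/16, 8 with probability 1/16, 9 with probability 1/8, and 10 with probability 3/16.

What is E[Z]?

5.4375

E[Z] = Σ z·P(Z=z)
 = 0·3/16 + 3·3/16 + 5·3/16 + 7·1/16 + 8·1/16 + 9·1/8 + 10·3/16
 = 0 + 9/16 + 15/16 + 7/16 + 1/2 + 9/8 + 15/8
 = 87/16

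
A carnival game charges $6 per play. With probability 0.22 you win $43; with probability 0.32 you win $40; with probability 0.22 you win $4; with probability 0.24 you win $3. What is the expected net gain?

17.86

E[payout] = 43·0.22 + 40·0.32 + 4·0.22 + 3·0.24
 = 9.46 + 12.8 + 0.88 + 0.72
 = 23.86
Net = 23.86 - 6 = 17.86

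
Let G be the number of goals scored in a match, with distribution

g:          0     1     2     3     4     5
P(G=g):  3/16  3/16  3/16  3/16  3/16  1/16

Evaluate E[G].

2.1875

E[G] = Σ g·P(G=g)
 = 0·3/16 + 1·3/16 + 2·3/16 + 3·3/16 + 4·3/16 + 5·1/16
 = 0 + 3/16 + 3/8 + 9/16 + 3/4 + 5/16
 = 35/16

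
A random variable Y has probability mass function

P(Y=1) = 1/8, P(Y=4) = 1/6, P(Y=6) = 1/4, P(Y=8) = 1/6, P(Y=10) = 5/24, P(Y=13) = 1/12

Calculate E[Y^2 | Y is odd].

68.2

P(Y is odd) = 1/8 + 1/12 = 5/24.
E[Y^2 | Y is odd] = [1·1/8 + 169·1/12] / (5/24)
 = 341/24 / (5/24)
 = 341/5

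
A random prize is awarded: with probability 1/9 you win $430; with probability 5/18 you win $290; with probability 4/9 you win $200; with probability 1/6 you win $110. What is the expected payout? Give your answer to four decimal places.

E[payout] = 430·1/9 + 290·5/18 + 200·4/9 + 110·1/6
 = 430/9 + 725/9 + 800/9 + 55/3
 = 2120/9

235.5556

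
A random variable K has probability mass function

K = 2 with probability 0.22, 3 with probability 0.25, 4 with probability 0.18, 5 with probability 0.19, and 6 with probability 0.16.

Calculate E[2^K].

E[2^K] = Σ 2^k·P(K=k)
 = 4·0.22 + 8·0.25 + 16·0.18 + 32·0.19 + 64·0.16
 = 0.88 + 2 + 2.88 + 6.08 + 10.24
 = 22.08

22.08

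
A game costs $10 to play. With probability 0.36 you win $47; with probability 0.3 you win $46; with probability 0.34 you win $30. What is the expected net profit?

E[payout] = 47·0.36 + 46·0.3 + 30·0.34
 = 16.92 + 13.8 + 10.2
 = 40.92
Net = 40.92 - 10 = 30.92

30.92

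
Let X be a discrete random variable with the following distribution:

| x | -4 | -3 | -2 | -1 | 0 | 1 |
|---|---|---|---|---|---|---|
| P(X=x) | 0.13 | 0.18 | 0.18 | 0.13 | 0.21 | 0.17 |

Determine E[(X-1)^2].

8.48

E[(X-1)^2] = Σ (x-1)^2·P(X=x)
 = 25·0.13 + 16·0.18 + 9·0.18 + 4·0.13 + 1·0.21 + 0·0.17
 = 3.25 + 2.88 + 1.62 + 0.52 + 0.21 + 0
 = 8.48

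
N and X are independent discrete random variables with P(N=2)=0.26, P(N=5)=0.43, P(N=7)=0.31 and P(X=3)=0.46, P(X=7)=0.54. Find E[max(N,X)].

E[max(N,X)] = Σ_n Σ_x max(n,x) · P(N=n)P(X=x)
 = 3·0.1196 + 7·0.1404 + 5·0.1978 + 7·0.2322 + 7·0.1426 + 7·0.1674
 = 0.3588 + 0.9828 + 0.989 + 1.6254 + 0.9982 + 1.1718
 = 6.126

6.126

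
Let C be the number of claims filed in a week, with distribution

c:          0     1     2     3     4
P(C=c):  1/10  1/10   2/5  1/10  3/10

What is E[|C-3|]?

1.2

E[|C-3|] = Σ |c-3|·P(C=c)
 = 3·1/10 + 2·1/10 + 1·2/5 + 0·1/10 + 1·3/10
 = 3/10 + 1/5 + 2/5 + 0 + 3/10
 = 6/5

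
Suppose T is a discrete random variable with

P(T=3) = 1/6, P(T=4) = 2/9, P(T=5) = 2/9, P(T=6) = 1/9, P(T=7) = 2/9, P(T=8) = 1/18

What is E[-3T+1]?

E[-3T+1] = Σ (-3t+1)·P(T=t)
 = (-8)·1/6 + (-11)·2/9 + (-14)·2/9 + (-17)·1/9 + (-20)·2/9 + (-23)·1/18
 = (-4/3) + (-22/9) + (-28/9) + (-17/9) + (-40/9) + (-23/18)
 = -29/2

-14.5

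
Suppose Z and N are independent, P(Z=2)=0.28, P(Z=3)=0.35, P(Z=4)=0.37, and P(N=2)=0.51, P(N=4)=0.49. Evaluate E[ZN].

9.2082

E[ZN] = Σ_z Σ_n zn · P(Z=z)P(N=n)
 = 4·0.1428 + 8·0.1372 + 6·0.1785 + 12·0.1715 + 8·0.1887 + 16·0.1813
 = 0.5712 + 1.0976 + 1.071 + 2.058 + 1.5096 + 2.9008
 = 9.2082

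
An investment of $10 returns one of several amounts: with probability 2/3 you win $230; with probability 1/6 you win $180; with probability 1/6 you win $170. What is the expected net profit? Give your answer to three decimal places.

201.667

E[payout] = 230·2/3 + 180·1/6 + 170·1/6
 = 460/3 + 30 + 85/3
 = 635/3
Net = 635/3 - 10 = 605/3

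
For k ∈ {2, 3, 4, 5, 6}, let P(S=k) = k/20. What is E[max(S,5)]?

E[max(S,5)] = Σ max(s,5)·P(S=s)
 = 5·1/10 + 5·3/20 + 5·1/5 + 5·1/4 + 6·3/10
 = 1/2 + 3/4 + 1 + 5/4 + 9/5
 = 53/10

5.3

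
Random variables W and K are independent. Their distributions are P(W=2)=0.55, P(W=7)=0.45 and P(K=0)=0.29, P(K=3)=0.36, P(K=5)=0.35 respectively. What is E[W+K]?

E[W+K] = Σ_w Σ_k (w+k) · P(W=w)P(K=k)
 = 2·0.1595 + 5·0.198 + 7·0.1925 + 7·0.1305 + 10·0.162 + 12·0.1575
 = 0.319 + 0.99 + 1.3475 + 0.9135 + 1.62 + 1.89
 = 7.08

7.08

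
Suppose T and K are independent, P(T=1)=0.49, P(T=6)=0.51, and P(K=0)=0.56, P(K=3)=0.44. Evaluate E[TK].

4.686

E[TK] = Σ_t Σ_k tk · P(T=t)P(K=k)
 = 0·0.2744 + 3·0.2156 + 0·0.2856 + 18·0.2244
 = 0 + 0.6468 + 0 + 4.0392
 = 4.686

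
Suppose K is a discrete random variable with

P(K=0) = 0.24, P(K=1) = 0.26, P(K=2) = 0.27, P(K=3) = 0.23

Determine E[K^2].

E[K^2] = Σ k^2·P(K=k)
 = 0·0.24 + 1·0.26 + 4·0.27 + 9·0.23
 = 0 + 0.26 + 1.08 + 2.07
 = 3.41

3.41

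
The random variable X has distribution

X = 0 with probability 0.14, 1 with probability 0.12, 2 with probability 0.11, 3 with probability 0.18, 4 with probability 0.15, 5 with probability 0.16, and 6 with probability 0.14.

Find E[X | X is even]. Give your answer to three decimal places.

P(X is even) = 0.14 + 0.11 + 0.15 + 0.14 = 0.54.
E[X | X is even] = [0·0.14 + 2·0.11 + 4·0.15 + 6·0.14] / 0.54
 = 1.66 / 0.54
 = 83/27

3.074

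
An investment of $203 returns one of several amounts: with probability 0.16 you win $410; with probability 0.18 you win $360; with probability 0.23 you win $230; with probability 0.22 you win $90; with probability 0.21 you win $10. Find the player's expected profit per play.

2.2

E[payout] = 410·0.16 + 360·0.18 + 230·0.23 + 90·0.22 + 10·0.21
 = 65.6 + 64.8 + 52.9 + 19.8 + 2.1
 = 205.2
Net = 205.2 - 203 = 2.2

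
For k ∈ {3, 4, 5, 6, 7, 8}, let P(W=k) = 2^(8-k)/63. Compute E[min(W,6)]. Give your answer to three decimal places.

E[min(W,6)] = Σ min(w,6)·P(W=w)
 = 3·32/63 + 4·16/63 + 5·8/63 + 6·4/63 + 6·2/63 + 6·1/63
 = 32/21 + 64/63 + 40/63 + 8/21 + 4/21 + 2/21
 = 242/63

3.841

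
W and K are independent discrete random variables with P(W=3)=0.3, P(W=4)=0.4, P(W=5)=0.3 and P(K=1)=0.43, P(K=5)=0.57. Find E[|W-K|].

1.86

E[|W-K|] = Σ_w Σ_k |w-k| · P(W=w)P(K=k)
 = 2·0.129 + 2·0.171 + 3·0.172 + 1·0.228 + 4·0.129 + 0·0.171
 = 0.258 + 0.342 + 0.516 + 0.228 + 0.516 + 0
 = 1.86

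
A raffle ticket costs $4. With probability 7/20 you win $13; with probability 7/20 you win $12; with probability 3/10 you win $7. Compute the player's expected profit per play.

E[payout] = 13·7/20 + 12·7/20 + 7·3/10
 = 91/20 + 21/5 + 21/10
 = 217/20
Net = 217/20 - 4 = 137/20

6.85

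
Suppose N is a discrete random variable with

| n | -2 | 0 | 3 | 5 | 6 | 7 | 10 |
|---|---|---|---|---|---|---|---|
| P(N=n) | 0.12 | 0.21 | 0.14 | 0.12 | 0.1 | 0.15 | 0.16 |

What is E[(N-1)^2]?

24.63

E[(N-1)^2] = Σ (n-1)^2·P(N=n)
 = 9·0.12 + 1·0.21 + 4·0.14 + 16·0.12 + 25·0.1 + 36·0.15 + 81·0.16
 = 1.08 + 0.21 + 0.56 + 1.92 + 2.5 + 5.4 + 12.96
 = 24.63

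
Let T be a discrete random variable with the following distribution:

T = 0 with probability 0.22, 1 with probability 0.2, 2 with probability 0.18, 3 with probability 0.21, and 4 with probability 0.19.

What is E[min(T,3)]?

E[min(T,3)] = Σ min(t,3)·P(T=t)
 = 0·0.22 + 1·0.2 + 2·0.18 + 3·0.21 + 3·0.19
 = 0 + 0.2 + 0.36 + 0.63 + 0.57
 = 1.76

1.76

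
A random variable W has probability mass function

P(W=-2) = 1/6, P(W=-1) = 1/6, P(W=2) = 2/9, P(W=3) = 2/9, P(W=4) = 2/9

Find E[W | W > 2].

P(W > 2) = 2/9 + 2/9 = 4/9.
E[W | W > 2] = [3·2/9 + 4·2/9] / (4/9)
 = 14/9 / (4/9)
 = 7/2

3.5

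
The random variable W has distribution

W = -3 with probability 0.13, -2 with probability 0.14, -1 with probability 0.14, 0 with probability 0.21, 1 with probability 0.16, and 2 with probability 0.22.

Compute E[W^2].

2.91

E[W^2] = Σ w^2·P(W=w)
 = 9·0.13 + 4·0.14 + 1·0.14 + 0·0.21 + 1·0.16 + 4·0.22
 = 1.17 + 0.56 + 0.14 + 0 + 0.16 + 0.88
 = 2.91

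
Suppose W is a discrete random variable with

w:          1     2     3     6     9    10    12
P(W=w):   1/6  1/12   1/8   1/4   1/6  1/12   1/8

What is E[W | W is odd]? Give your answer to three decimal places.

4.455

P(W is odd) = 1/6 + 1/8 + 1/6 = 11/24.
E[W | W is odd] = [1·1/6 + 3·1/8 + 9·1/6] / (11/24)
 = 49/24 / (11/24)
 = 49/11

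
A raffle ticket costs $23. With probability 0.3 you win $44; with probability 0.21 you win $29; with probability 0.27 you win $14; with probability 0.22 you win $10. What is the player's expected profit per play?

E[payout] = 44·0.3 + 29·0.21 + 14·0.27 + 10·0.22
 = 13.2 + 6.09 + 3.78 + 2.2
 = 25.27
Net = 25.27 - 23 = 2.27

2.27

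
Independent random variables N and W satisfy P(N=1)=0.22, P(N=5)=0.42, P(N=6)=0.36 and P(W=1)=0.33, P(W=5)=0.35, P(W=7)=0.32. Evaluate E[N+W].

8.8

E[N+W] = Σ_n Σ_w (n+w) · P(N=n)P(W=w)
 = 2·0.0726 + 6·0.077 + 8·0.0704 + 6·0.1386 + 10·0.147 + 12·0.1344 + 7·0.1188 + 11·0.126 + 13·0.1152
 = 0.1452 + 0.462 + 0.5632 + 0.8316 + 1.47 + 1.6128 + 0.8316 + 1.386 + 1.4976
 = 8.8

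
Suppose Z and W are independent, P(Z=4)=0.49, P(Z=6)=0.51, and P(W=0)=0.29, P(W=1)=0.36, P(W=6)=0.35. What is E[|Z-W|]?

3.246

E[|Z-W|] = Σ_z Σ_w |z-w| · P(Z=z)P(W=w)
 = 4·0.1421 + 3·0.1764 + 2·0.1715 + 6·0.1479 + 5·0.1836 + 0·0.1785
 = 0.5684 + 0.5292 + 0.343 + 0.8874 + 0.918 + 0
 = 3.246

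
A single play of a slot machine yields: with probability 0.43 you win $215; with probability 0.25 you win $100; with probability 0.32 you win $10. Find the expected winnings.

E[payout] = 215·0.43 + 100·0.25 + 10·0.32
 = 92.45 + 25 + 3.2
 = 120.65

120.65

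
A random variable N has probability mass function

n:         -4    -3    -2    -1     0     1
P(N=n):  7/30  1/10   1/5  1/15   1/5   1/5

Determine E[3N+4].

-0.5

E[3N+4] = Σ (3n+4)·P(N=n)
 = (-8)·7/30 + (-5)·1/10 + (-2)·1/5 + 1·1/15 + 4·1/5 + 7·1/5
 = (-28/15) + (-1/2) + (-2/5) + 1/15 + 4/5 + 7/5
 = -1/2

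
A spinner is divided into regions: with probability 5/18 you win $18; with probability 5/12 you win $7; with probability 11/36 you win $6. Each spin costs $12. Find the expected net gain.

-2.25

E[payout] = 18·5/18 + 7·5/12 + 6·11/36
 = 5 + 35/12 + 11/6
 = 39/4
Net = 39/4 - 12 = -9/4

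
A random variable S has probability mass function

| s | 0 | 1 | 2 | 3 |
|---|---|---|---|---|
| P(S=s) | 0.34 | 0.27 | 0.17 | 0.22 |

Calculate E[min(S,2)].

E[min(S,2)] = Σ min(s,2)·P(S=s)
 = 0·0.34 + 1·0.27 + 2·0.17 + 2·0.22
 = 0 + 0.27 + 0.34 + 0.44
 = 1.05

1.05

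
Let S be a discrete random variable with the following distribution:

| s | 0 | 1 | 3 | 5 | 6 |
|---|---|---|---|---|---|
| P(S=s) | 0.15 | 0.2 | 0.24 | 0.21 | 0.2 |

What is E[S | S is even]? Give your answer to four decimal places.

3.4286

P(S is even) = 0.15 + 0.2 = 0.35.
E[S | S is even] = [0·0.15 + 6·0.2] / 0.35
 = 1.2 / 0.35
 = 24/7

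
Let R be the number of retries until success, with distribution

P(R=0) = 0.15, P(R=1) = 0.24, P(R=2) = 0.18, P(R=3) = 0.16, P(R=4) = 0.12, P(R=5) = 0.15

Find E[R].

2.31

E[R] = Σ r·P(R=r)
 = 0·0.15 + 1·0.24 + 2·0.18 + 3·0.16 + 4·0.12 + 5·0.15
 = 0 + 0.24 + 0.36 + 0.48 + 0.48 + 0.75
 = 2.31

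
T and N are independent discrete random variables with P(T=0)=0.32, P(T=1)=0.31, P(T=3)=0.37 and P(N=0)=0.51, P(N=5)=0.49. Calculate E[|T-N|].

E[|T-N|] = Σ_t Σ_n |t-n| · P(T=t)P(N=n)
 = 0·0.1632 + 5·0.1568 + 1·0.1581 + 4·0.1519 + 3·0.1887 + 2·0.1813
 = 0 + 0.784 + 0.1581 + 0.6076 + 0.5661 + 0.3626
 = 2.4784

2.4784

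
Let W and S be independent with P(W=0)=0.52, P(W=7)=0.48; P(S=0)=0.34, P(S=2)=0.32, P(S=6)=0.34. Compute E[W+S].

E[W+S] = Σ_w Σ_s (w+s) · P(W=w)P(S=s)
 = 0·0.1768 + 2·0.1664 + 6·0.1768 + 7·0.1632 + 9·0.1536 + 13·0.1632
 = 0 + 0.3328 + 1.0608 + 1.1424 + 1.3824 + 2.1216
 = 6.04

6.04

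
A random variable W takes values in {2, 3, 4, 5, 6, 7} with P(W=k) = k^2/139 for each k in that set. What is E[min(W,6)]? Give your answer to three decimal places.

5.281

E[min(W,6)] = Σ min(w,6)·P(W=w)
 = 2·4/139 + 3·9/139 + 4·16/139 + 5·25/139 + 6·36/139 + 6·49/139
 = 8/139 + 27/139 + 64/139 + 125/139 + 216/139 + 294/139
 = 734/139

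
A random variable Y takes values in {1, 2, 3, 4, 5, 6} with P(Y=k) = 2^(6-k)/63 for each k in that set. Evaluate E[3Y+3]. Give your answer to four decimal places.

8.7143

E[3Y+3] = Σ (3y+3)·P(Y=y)
 = 6·32/63 + 9·16/63 + 12·8/63 + 15·4/63 + 18·2/63 + 21·1/63
 = 64/21 + 16/7 + 32/21 + 20/21 + 4/7 + 1/3
 = 61/7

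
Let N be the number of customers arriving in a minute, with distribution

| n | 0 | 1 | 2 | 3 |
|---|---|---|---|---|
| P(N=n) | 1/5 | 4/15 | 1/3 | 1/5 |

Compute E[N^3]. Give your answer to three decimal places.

8.333

E[N^3] = Σ n^3·P(N=n)
 = 0·1/5 + 1·4/15 + 8·1/3 + 27·1/5
 = 0 + 4/15 + 8/3 + 27/5
 = 25/3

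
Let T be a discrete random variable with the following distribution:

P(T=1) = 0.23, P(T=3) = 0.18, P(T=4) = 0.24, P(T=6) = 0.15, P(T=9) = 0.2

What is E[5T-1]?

E[5T-1] = Σ (5t-1)·P(T=t)
 = 4·0.23 + 14·0.18 + 19·0.24 + 29·0.15 + 44·0.2
 = 0.92 + 2.52 + 4.56 + 4.35 + 8.8
 = 21.15

21.15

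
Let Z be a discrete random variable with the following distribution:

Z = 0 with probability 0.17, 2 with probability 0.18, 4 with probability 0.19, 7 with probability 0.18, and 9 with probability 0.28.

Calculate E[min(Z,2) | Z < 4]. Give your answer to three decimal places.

1.029

P(Z < 4) = 0.17 + 0.18 = 0.35.
E[min(Z,2) | Z < 4] = [0·0.17 + 2·0.18] / 0.35
 = 0.36 / 0.35
 = 36/35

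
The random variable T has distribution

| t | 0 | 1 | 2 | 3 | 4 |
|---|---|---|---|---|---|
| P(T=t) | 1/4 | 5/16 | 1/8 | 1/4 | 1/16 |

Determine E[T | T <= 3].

1.4

P(T <= 3) = 1/4 + 5/16 + 1/8 + 1/4 = 15/16.
E[T | T <= 3] = [0·1/4 + 1·5/16 + 2·1/8 + 3·1/4] / (15/16)
 = 21/16 / (15/16)
 = 7/5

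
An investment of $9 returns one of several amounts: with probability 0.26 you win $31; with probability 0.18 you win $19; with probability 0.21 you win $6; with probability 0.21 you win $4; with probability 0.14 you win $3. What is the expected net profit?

E[payout] = 31·0.26 + 19·0.18 + 6·0.21 + 4·0.21 + 3·0.14
 = 8.06 + 3.42 + 1.26 + 0.84 + 0.42
 = 14
Net = 14 - 9 = 5

5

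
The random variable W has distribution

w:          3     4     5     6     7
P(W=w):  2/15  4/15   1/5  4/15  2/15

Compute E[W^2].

E[W^2] = Σ w^2·P(W=w)
 = 9·2/15 + 16·4/15 + 25·1/5 + 36·4/15 + 49·2/15
 = 6/5 + 64/15 + 5 + 48/5 + 98/15
 = 133/5

26.6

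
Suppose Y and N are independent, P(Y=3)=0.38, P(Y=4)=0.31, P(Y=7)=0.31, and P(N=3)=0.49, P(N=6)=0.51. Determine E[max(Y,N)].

E[max(Y,N)] = Σ_y Σ_n max(y,n) · P(Y=y)P(N=n)
 = 3·0.1862 + 6·0.1938 + 4·0.1519 + 6·0.1581 + 7·0.1519 + 7·0.1581
 = 0.5586 + 1.1628 + 0.6076 + 0.9486 + 1.0633 + 1.1067
 = 5.4476

5.4476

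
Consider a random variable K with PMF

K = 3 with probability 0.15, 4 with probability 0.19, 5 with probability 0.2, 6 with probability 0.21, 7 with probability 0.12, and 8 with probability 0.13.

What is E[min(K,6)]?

4.97

E[min(K,6)] = Σ min(k,6)·P(K=k)
 = 3·0.15 + 4·0.19 + 5·0.2 + 6·0.21 + 6·0.12 + 6·0.13
 = 0.45 + 0.76 + 1 + 1.26 + 0.72 + 0.78
 = 4.97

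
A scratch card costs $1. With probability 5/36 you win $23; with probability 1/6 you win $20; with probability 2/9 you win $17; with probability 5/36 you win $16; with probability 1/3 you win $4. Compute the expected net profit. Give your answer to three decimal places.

12.861

E[payout] = 23·5/36 + 20·1/6 + 17·2/9 + 16·5/36 + 4·1/3
 = 115/36 + 10/3 + 34/9 + 20/9 + 4/3
 = 499/36
Net = 499/36 - 1 = 463/36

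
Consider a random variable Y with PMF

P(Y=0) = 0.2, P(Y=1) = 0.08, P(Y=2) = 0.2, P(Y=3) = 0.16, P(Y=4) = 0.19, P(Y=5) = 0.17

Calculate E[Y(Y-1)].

E[Y(Y-1)] = Σ y(y-1)·P(Y=y)
 = 0·0.2 + 0·0.08 + 2·0.2 + 6·0.16 + 12·0.19 + 20·0.17
 = 0 + 0 + 0.4 + 0.96 + 2.28 + 3.4
 = 7.04

7.04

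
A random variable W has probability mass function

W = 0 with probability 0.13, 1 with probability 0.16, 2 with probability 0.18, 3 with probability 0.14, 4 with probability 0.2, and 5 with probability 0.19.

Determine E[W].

2.69

E[W] = Σ w·P(W=w)
 = 0·0.13 + 1·0.16 + 2·0.18 + 3·0.14 + 4·0.2 + 5·0.19
 = 0 + 0.16 + 0.36 + 0.42 + 0.8 + 0.95
 = 2.69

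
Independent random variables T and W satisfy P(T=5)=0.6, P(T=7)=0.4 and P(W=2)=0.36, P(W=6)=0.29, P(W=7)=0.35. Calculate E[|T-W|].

E[|T-W|] = Σ_t Σ_w |t-w| · P(T=t)P(W=w)
 = 3·0.216 + 1·0.174 + 2·0.21 + 5·0.144 + 1·0.116 + 0·0.14
 = 0.648 + 0.174 + 0.42 + 0.72 + 0.116 + 0
 = 2.078

2.078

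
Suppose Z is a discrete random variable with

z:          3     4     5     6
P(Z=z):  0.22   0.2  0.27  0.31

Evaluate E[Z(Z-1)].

18.42

E[Z(Z-1)] = Σ z(z-1)·P(Z=z)
 = 6·0.22 + 12·0.2 + 20·0.27 + 30·0.31
 = 1.32 + 2.4 + 5.4 + 9.3
 = 18.42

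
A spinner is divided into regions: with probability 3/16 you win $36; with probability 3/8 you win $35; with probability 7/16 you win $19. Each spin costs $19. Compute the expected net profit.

E[payout] = 36·3/16 + 35·3/8 + 19·7/16
 = 27/4 + 105/8 + 133/16
 = 451/16
Net = 451/16 - 19 = 147/16

9.1875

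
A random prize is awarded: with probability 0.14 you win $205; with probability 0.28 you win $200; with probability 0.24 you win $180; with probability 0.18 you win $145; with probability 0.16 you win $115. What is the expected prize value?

E[payout] = 205·0.14 + 200·0.28 + 180·0.24 + 145·0.18 + 115·0.16
 = 28.7 + 56 + 43.2 + 26.1 + 18.4
 = 172.4

172.4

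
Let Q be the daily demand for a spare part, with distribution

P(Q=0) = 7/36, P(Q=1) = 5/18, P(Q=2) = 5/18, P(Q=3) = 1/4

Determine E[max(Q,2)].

E[max(Q,2)] = Σ max(q,2)·P(Q=q)
 = 2·7/36 + 2·5/18 + 2·5/18 + 3·1/4
 = 7/18 + 5/9 + 5/9 + 3/4
 = 9/4

2.25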